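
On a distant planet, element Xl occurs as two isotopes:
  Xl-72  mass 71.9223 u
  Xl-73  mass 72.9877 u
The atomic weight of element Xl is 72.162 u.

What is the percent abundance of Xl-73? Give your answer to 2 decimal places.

With x = fraction of Xl-72 (so Xl-73 is 1 − x):
71.9223·x + 72.9877·(1 − x) = 72.162
(71.9223 − 72.9877)·x = 72.162 − 72.9877
x = -0.8257 / -1.0654 = 0.77501 → 77.50% Xl-72, 22.50% Xl-73.

22.50%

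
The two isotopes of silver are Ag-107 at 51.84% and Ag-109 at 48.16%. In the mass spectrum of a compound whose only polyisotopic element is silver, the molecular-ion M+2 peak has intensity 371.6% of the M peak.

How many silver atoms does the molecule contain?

The M+2/M ratio from n Ag atoms is n · q/p = n · 0.4816/0.5184.
n = 3.716 × 0.5184/0.4816 = 4.00 ≈ 4

4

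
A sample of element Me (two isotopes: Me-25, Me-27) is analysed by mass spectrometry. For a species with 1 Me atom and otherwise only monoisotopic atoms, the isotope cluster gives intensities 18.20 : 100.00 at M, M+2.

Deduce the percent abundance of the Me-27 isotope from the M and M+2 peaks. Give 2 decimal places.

84.60%

Write p for the Me-25 fraction. I(M+2)/I(M) = [C(1,1)·p^0·(1−p)] / p^1 = 1·(1−p)/p = 100.00/18.20 = 5.4945
(1−p)/p = 5.4945/1 = 5.4945  ⇒  p = 1/(1 + 5.4945) = 0.1540
Me-25: 15.40%, Me-27: 84.60%.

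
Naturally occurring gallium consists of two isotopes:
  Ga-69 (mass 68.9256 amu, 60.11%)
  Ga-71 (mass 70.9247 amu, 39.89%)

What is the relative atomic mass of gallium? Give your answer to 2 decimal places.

69.72 amu

Ar = Σ fᵢ·mᵢ = 0.6011 × 68.9256 + 0.3989 × 70.9247
= 41.43118 + 28.29186 = 69.72304 amu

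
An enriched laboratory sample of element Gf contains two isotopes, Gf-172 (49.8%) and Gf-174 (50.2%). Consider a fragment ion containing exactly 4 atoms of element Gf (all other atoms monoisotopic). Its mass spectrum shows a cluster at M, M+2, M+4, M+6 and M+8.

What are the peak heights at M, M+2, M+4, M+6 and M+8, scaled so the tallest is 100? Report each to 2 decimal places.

Expanding (0.498 + 0.502)^4:
P(M) = 0.498^4 = 0.061506
P(M+2) = 4 × 0.498^3 × 0.502^1 = 0.248000
P(M+4) = 6 × 0.498^2 × 0.502^2 = 0.374988
P(M+6) = 4 × 0.498^1 × 0.502^3 = 0.252000
P(M+8) = 0.502^4 = 0.063506
The M+4 peak is largest (0.374988); scaling to 100 gives 16.40 : 66.14 : 100.00 : 67.20 : 16.94.

16.40 : 66.14 : 100.00 : 67.20 : 16.94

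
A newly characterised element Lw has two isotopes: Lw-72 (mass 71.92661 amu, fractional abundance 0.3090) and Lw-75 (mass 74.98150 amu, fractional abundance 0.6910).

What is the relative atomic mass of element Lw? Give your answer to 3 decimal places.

Average mass = Σ (abundance × isotope mass) = 0.3090 × 71.92661 + 0.6910 × 74.98150
= 22.225322 + 51.812217 = 74.037539 amu

74.038 amu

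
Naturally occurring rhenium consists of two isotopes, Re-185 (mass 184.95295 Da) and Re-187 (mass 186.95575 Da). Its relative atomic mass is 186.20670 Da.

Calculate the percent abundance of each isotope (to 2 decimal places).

With x = fraction of Re-185 (so Re-187 is 1 − x):
184.95295·x + 186.95575·(1 − x) = 186.20670
(184.95295 − 186.95575)·x = 186.20670 − 186.95575
x = -0.74905 / -2.00280 = 0.37400 → 37.40% Re-185, 62.60% Re-187.

Re-185: 37.40%, Re-187: 62.60%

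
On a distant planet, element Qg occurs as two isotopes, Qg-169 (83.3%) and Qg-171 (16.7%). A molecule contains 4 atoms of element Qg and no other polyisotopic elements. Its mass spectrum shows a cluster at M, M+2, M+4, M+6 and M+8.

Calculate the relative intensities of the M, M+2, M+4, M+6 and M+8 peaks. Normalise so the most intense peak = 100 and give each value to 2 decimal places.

100.00 : 80.19 : 24.12 : 3.22 : 0.16

Expanding (0.833 + 0.167)^4:
P(M) = 0.833^4 = 0.481482
P(M+2) = 4 × 0.833^3 × 0.167^1 = 0.386110
P(M+4) = 6 × 0.833^2 × 0.167^2 = 0.116111
P(M+6) = 4 × 0.833^1 × 0.167^3 = 0.015519
P(M+8) = 0.167^4 = 0.000778
The M peak is largest (0.481482); scaling to 100 gives 100.00 : 80.19 : 24.12 : 3.22 : 0.16.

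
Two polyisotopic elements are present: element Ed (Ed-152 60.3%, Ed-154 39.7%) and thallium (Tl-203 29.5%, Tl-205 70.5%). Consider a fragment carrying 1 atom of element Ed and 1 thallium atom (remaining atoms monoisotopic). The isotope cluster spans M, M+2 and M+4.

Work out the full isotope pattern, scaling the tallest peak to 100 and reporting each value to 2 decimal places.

Element Ed pattern (n=1): 0.6030 : 0.3970
Thallium pattern (n=1): 0.2950 : 0.7050
Convolve the two distributions (both contribute in 2-u steps):
  M: 0.6030×0.2950 = 0.177885
  M+2: 0.6030×0.7050 + 0.3970×0.2950 = 0.542230
  M+4: 0.3970×0.7050 = 0.279885
Scale to base peak (0.542230) = 100: 32.81 : 100.00 : 51.62

32.81 : 100.00 : 51.62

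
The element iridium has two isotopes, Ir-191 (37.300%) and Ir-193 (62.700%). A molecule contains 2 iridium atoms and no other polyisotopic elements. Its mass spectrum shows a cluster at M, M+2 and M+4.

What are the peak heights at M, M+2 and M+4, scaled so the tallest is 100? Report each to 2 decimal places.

The 2 Ir atoms are independent, so intensities follow the terms of (0.37300 + 0.62700)^2.
P(M) = 0.37300^2 = 0.139129
P(M+2) = 2 × 0.37300^1 × 0.62700^1 = 0.467742
P(M+4) = 0.62700^2 = 0.393129
The M+2 peak is largest (0.467742); scaling to 100 gives 29.74 : 100.00 : 84.05.

29.74 : 100.00 : 84.05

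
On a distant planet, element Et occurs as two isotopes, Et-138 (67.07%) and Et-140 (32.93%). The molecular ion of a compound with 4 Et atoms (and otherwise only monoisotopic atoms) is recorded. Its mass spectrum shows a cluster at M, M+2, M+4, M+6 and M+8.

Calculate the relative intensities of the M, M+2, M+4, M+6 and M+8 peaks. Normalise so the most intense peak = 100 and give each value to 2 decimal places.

50.92 : 100.00 : 73.65 : 24.11 : 2.96

Expanding (0.6707 + 0.3293)^4:
P(M) = 0.6707^4 = 0.202355
P(M+2) = 4 × 0.6707^3 × 0.3293^1 = 0.397408
P(M+4) = 6 × 0.6707^2 × 0.3293^2 = 0.292679
P(M+6) = 4 × 0.6707^1 × 0.3293^3 = 0.095800
P(M+8) = 0.3293^4 = 0.011759
The M+2 peak is largest (0.397408); scaling to 100 gives 50.92 : 100.00 : 73.65 : 24.11 : 2.96.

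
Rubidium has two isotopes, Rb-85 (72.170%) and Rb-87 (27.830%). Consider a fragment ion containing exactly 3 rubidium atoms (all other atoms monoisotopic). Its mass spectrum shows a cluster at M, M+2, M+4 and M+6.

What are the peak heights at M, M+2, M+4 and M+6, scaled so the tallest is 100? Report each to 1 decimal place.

The 3 Rb atoms are independent, so intensities follow the terms of (0.72170 + 0.27830)^3.
P(M) = 0.72170^3 = 0.375898
P(M+2) = 3 × 0.72170^2 × 0.27830^1 = 0.434858
P(M+4) = 3 × 0.72170^1 × 0.27830^2 = 0.167689
P(M+6) = 0.27830^3 = 0.021555
The M+2 peak is largest (0.434858); scaling to 100 gives 86.4 : 100.0 : 38.6 : 5.0.

86.4 : 100.0 : 38.6 : 5.0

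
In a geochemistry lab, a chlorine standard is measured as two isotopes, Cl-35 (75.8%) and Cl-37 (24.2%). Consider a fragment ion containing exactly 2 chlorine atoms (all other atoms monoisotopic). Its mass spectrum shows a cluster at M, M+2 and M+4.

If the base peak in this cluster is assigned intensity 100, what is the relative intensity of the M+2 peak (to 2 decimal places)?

Term probabilities: M 0.5746, M+2 0.3669, M+4 0.0586. Base peak = M.
P(M) = C(2,0) × 0.758^2 × 0.242^0 = 1 × 0.574564 × 1.0000 = 0.574564 (base)
P(M+2) = C(2,1) × 0.758^1 × 0.242^1 = 2 × 0.7580 × 0.2420 = 0.366872
Relative intensity = 0.366872 / 0.574564 × 100 = 63.85

63.85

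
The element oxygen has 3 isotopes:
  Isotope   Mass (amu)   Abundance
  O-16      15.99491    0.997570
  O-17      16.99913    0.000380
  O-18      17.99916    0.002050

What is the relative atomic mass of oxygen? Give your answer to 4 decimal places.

15.9994 amu

The abundance-weighted mean is 0.997570 × 15.99491 + 0.000380 × 16.99913 + 0.002050 × 17.99916
= 15.956042 + 0.006460 + 0.036898 = 15.999400 amu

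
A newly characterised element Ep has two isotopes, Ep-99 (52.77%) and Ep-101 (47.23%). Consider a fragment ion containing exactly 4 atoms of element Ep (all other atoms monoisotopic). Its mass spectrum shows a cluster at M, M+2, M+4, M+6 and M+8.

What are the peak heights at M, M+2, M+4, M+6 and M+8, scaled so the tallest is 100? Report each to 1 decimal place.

20.8 : 74.5 : 100.0 : 59.7 : 13.4

The 4 Ep atoms are independent, so intensities follow the terms of (0.5277 + 0.4723)^4.
P(M) = 0.5277^4 = 0.077544
P(M+2) = 4 × 0.5277^3 × 0.4723^1 = 0.277613
P(M+4) = 6 × 0.5277^2 × 0.4723^2 = 0.372702
P(M+6) = 4 × 0.5277^1 × 0.4723^3 = 0.222383
P(M+8) = 0.4723^4 = 0.049759
The M+4 peak is largest (0.372702); scaling to 100 gives 20.8 : 74.5 : 100.0 : 59.7 : 13.4.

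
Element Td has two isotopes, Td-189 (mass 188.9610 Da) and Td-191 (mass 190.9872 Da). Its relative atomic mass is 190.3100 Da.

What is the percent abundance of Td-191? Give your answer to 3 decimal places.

66.578%

Let x be the fractional abundance of Td-189; then Td-191 has abundance 1 − x.
188.9610·x + 190.9872·(1 − x) = 190.3100
(188.9610 − 190.9872)·x = 190.3100 − 190.9872
x = -0.6772 / -2.0262 = 0.33422 → 33.422% Td-189, 66.578% Td-191.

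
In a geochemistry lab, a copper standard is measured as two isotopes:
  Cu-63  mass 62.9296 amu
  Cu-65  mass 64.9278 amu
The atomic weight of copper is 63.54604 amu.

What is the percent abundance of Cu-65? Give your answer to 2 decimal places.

30.85%

Let x be the fractional abundance of Cu-63; then Cu-65 has abundance 1 − x.
62.9296·x + 64.9278·(1 − x) = 63.54604
(62.9296 − 64.9278)·x = 63.54604 − 64.9278
x = -1.38176 / -1.9982 = 0.69150 → 69.15% Cu-63, 30.85% Cu-65.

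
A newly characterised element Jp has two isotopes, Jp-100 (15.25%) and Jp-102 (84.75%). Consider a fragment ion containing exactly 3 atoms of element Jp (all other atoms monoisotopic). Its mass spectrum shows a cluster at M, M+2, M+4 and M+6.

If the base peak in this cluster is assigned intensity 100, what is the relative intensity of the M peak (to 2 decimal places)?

0.58

Term probabilities: M 0.0035, M+2 0.0591, M+4 0.3286, M+6 0.6087. Base peak = M+6.
P(M+6) = C(3,3) × 0.1525^0 × 0.8475^3 = 1 × 1.0000 × 0.60872217 = 0.608722 (base)
P(M) = C(3,0) × 0.1525^3 × 0.8475^0 = 1 × 0.00354658 × 1.0000 = 0.003547
Relative intensity = 0.003547 / 0.608722 × 100 = 0.58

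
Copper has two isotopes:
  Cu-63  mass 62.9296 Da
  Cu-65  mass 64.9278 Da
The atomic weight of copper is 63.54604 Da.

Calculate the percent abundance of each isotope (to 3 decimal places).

Cu-63: 69.150%, Cu-65: 30.850%

With x = fraction of Cu-63 (so Cu-65 is 1 − x):
62.9296·x + 64.9278·(1 − x) = 63.54604
(62.9296 − 64.9278)·x = 63.54604 − 64.9278
x = -1.38176 / -1.9982 = 0.69150 → 69.150% Cu-63, 30.850% Cu-65.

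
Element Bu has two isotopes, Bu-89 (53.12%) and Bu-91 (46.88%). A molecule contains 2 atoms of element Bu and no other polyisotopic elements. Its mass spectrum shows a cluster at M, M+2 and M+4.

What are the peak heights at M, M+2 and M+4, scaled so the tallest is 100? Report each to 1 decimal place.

56.7 : 100.0 : 44.1

Each Bu atom is independently Bu-89 (p = 0.5312) or Bu-91 (q = 0.4688); the cluster is the binomial expansion (p + q)^2.
P(M) = 0.5312^2 = 0.282173
P(M+2) = 2 × 0.5312^1 × 0.4688^1 = 0.498053
P(M+4) = 0.4688^2 = 0.219773
The M+2 peak is largest (0.498053); scaling to 100 gives 56.7 : 100.0 : 44.1.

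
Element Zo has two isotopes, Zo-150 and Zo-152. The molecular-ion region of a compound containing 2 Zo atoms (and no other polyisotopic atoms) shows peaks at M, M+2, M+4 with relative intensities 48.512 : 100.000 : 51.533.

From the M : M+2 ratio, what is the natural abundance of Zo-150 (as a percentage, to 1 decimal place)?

49.2%

Let p = fractional abundance of Zo-150. I(M+2)/I(M) = [C(2,1)·p^1·(1−p)] / p^2 = 2·(1−p)/p = 100.000/48.512 = 2.0613
(1−p)/p = 2.0613/2 = 1.0307  ⇒  p = 1/(1 + 1.0307) = 0.4924
Zo-150: 49.2%, Zo-152: 50.8%.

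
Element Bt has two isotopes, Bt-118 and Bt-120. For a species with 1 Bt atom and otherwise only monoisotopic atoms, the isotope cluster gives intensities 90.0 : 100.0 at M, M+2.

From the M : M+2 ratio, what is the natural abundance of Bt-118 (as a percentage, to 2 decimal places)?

47.37%

If p is the fraction of Bt that is Bt-118, then I(M+2)/I(M) = [C(1,1)·p^0·(1−p)] / p^1 = 1·(1−p)/p = 100.0/90.0 = 1.1111
(1−p)/p = 1.1111/1 = 1.1111  ⇒  p = 1/(1 + 1.1111) = 0.4737
Bt-118: 47.37%, Bt-120: 52.63%.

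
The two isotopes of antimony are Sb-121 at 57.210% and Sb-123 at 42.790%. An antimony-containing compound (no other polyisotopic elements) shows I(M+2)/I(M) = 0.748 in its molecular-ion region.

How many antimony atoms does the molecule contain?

1

The M+2/M ratio from n Sb atoms is n · q/p = n · 0.42790/0.57210.
n = 0.748 × 0.57210/0.42790 = 1.00 ≈ 1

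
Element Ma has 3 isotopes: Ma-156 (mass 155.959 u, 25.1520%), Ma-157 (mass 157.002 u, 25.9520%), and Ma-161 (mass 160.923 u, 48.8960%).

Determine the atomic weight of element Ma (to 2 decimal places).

The abundance-weighted mean is 0.251520 × 155.959 + 0.259520 × 157.002 + 0.488960 × 160.923
= 39.2268 + 40.7452 + 78.6849 = 158.6569 u

158.66 u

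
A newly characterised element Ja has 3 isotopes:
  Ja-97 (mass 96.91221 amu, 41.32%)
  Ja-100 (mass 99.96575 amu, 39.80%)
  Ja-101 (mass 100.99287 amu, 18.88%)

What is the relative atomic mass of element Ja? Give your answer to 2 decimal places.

98.90 amu

The abundance-weighted mean is 0.4132 × 96.91221 + 0.3980 × 99.96575 + 0.1888 × 100.99287
= 40.044125 + 39.786369 + 19.067454 = 98.897948 amu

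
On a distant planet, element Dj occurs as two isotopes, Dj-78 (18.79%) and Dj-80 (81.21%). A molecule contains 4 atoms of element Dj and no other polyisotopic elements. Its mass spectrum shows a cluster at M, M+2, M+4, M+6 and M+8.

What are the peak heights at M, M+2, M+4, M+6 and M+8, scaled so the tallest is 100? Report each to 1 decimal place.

The 4 Dj atoms are independent, so intensities follow the terms of (0.1879 + 0.8121)^4.
P(M) = 0.1879^4 = 0.001247
P(M+2) = 4 × 0.1879^3 × 0.8121^1 = 0.021550
P(M+4) = 6 × 0.1879^2 × 0.8121^2 = 0.139709
P(M+6) = 4 × 0.1879^1 × 0.8121^3 = 0.402546
P(M+8) = 0.8121^4 = 0.434949
The M+8 peak is largest (0.434949); scaling to 100 gives 0.3 : 5.0 : 32.1 : 92.6 : 100.0.

0.3 : 5.0 : 32.1 : 92.6 : 100.0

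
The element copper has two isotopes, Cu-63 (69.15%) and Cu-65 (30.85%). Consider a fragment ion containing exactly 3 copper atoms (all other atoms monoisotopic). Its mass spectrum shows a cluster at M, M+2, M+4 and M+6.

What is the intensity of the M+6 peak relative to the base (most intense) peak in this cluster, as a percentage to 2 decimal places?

6.63%

Binomial terms of (0.6915 + 0.3085)^3: M 0.3307, M+2 0.4425, M+4 0.1974, M+6 0.0294 → M+2 is the base peak.
P(M+2) = C(3,1) × 0.6915^2 × 0.3085^1 = 3 × 0.47817225 × 0.3085 = 0.442548 (base)
P(M+6) = C(3,3) × 0.6915^0 × 0.3085^3 = 1 × 1.0000 × 0.02936064 = 0.029361
Relative intensity = 0.029361 / 0.442548 × 100 = 6.63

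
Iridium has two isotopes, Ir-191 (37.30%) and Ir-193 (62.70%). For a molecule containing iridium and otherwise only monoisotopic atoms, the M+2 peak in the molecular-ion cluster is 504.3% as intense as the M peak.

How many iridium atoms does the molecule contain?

For n independent Ir atoms, I(M+2)/I(M) = n · (abundance Ir-193) / (abundance Ir-191) = n · 0.6270/0.3730.
n = 5.043 × 0.3730/0.6270 = 3.00 ≈ 3

3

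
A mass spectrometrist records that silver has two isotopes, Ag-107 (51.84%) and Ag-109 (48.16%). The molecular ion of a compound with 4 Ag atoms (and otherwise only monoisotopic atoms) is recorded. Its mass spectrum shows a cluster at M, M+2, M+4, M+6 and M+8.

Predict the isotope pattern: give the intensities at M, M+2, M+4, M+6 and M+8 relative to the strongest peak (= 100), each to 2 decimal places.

Expanding (0.5184 + 0.4816)^4:
P(M) = 0.5184^4 = 0.072220
P(M+2) = 4 × 0.5184^3 × 0.4816^1 = 0.268375
P(M+4) = 6 × 0.5184^2 × 0.4816^2 = 0.373985
P(M+6) = 4 × 0.5184^1 × 0.4816^3 = 0.231624
P(M+8) = 0.4816^4 = 0.053795
The M+4 peak is largest (0.373985); scaling to 100 gives 19.31 : 71.76 : 100.00 : 61.93 : 14.38.

19.31 : 71.76 : 100.00 : 61.93 : 14.38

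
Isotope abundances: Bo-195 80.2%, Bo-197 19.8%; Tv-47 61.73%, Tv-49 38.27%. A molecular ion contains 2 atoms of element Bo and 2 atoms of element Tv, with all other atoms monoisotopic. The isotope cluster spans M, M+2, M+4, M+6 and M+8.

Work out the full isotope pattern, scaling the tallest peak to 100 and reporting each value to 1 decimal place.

Element Bo pattern (n=2): 0.643204 : 0.317592 : 0.039204
Element Tv pattern (n=2): 0.38105929 : 0.47248142 : 0.14645929
Convolve the two distributions (both contribute in 2-u steps):
  M: 0.643204×0.38105929 = 0.245099
  M+2: 0.643204×0.47248142 + 0.317592×0.38105929 = 0.424923
  M+4: 0.643204×0.14645929 + 0.317592×0.47248142 + 0.039204×0.38105929 = 0.259199
  M+6: 0.317592×0.14645929 + 0.039204×0.47248142 = 0.065037
  M+8: 0.039204×0.14645929 = 0.005742
Scale to base peak (0.424923) = 100: 57.7 : 100.0 : 61.0 : 15.3 : 1.4

57.7 : 100.0 : 61.0 : 15.3 : 1.4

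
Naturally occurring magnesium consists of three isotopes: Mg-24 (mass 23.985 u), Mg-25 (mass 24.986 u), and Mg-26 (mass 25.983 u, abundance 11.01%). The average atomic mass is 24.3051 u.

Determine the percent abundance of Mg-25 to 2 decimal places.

10.00%

Let x and y be the fractions of Mg-24 and Mg-25. Then x + y = 1 − 0.1101 = 0.8899 and 23.985x + 24.986y = 24.3051 − 0.1101×25.983 = 21.4443717.
Substituting: 23.985x + 24.986(0.8899 − x) = 21.4443717
(23.985 − 24.986)x = -0.7906697  ⇒  x = 0.78988, y = 0.10002
Mg-24: 78.99%, Mg-25: 10.00%.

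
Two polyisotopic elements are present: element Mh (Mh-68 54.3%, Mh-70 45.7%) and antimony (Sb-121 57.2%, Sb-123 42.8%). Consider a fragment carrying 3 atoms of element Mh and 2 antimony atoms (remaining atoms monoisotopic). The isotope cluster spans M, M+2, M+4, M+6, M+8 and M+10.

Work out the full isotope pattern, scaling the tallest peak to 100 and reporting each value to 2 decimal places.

Element Mh pattern (n=3): 0.16010301 : 0.40423798 : 0.34021502 : 0.09544399
Antimony pattern (n=2): 0.327184 : 0.489632 : 0.183184
Convolve the two distributions (both contribute in 2-u steps):
  M: 0.16010301×0.327184 = 0.052383
  M+2: 0.16010301×0.489632 + 0.40423798×0.327184 = 0.210652
  M+4: 0.16010301×0.183184 + 0.40423798×0.489632 + 0.34021502×0.327184 = 0.338569
  M+6: 0.40423798×0.183184 + 0.34021502×0.489632 + 0.09544399×0.327184 = 0.271858
  M+8: 0.34021502×0.183184 + 0.09544399×0.489632 = 0.109054
  M+10: 0.09544399×0.183184 = 0.017484
Scale to base peak (0.338569) = 100: 15.47 : 62.22 : 100.00 : 80.30 : 32.21 : 5.16

15.47 : 62.22 : 100.00 : 80.30 : 32.21 : 5.16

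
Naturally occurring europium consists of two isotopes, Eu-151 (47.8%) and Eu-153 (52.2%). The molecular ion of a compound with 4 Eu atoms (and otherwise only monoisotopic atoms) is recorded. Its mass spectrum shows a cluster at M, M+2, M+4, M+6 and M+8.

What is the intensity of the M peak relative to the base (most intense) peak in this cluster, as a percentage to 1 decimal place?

14.0%

(0.478 + 0.522)^4 gives M 0.0522, M+2 0.2280, M+4 0.3735, M+6 0.2720, M+8 0.0742; the largest is M+4.
P(M+4) = C(4,2) × 0.478^2 × 0.522^2 = 6 × 0.228484 × 0.272484 = 0.373549 (base)
P(M) = C(4,0) × 0.478^4 × 0.522^0 = 1 × 0.05220494 × 1.0000 = 0.052205
Relative intensity = 0.052205 / 0.373549 × 100 = 14.0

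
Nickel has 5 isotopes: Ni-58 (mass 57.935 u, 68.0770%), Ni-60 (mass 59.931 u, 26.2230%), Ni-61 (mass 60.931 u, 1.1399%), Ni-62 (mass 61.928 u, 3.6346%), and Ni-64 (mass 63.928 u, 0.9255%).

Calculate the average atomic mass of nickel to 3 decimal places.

Ar = Σ fᵢ·mᵢ = 0.680770 × 57.935 + 0.262230 × 59.931 + 0.011399 × 60.931 + 0.036346 × 61.928 + 0.009255 × 63.928
= 39.4404 + 15.7157 + 0.6946 + 2.2508 + 0.5917 = 58.6932 u

58.693 u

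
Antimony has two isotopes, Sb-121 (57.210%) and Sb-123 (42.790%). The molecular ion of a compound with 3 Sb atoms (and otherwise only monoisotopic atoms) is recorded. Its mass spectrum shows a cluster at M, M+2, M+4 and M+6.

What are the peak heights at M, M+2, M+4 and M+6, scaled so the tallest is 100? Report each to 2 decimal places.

Each Sb atom is independently Sb-121 (p = 0.57210) or Sb-123 (q = 0.42790); the cluster is the binomial expansion (p + q)^3.
P(M) = 0.57210^3 = 0.187247
P(M+2) = 3 × 0.57210^2 × 0.42790^1 = 0.420153
P(M+4) = 3 × 0.57210^1 × 0.42790^2 = 0.314252
P(M+6) = 0.42790^3 = 0.078348
The M+2 peak is largest (0.420153); scaling to 100 gives 44.57 : 100.00 : 74.79 : 18.65.

44.57 : 100.00 : 74.79 : 18.65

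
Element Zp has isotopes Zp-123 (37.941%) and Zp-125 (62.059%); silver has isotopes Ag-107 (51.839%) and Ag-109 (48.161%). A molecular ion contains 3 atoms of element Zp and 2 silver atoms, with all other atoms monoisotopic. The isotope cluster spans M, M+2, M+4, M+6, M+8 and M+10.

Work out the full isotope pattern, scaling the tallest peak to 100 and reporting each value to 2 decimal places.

Element Zp pattern (n=3): 0.05461681 : 0.26800542 : 0.43836874 : 0.23900904
Silver pattern (n=2): 0.26872819 : 0.49932362 : 0.23194819
Convolve the two distributions (both contribute in 2-u steps):
  M: 0.05461681×0.26872819 = 0.014677
  M+2: 0.05461681×0.49932362 + 0.26800542×0.26872819 = 0.099292
  M+4: 0.05461681×0.23194819 + 0.26800542×0.49932362 + 0.43836874×0.26872819 = 0.264292
  M+6: 0.26800542×0.23194819 + 0.43836874×0.49932362 + 0.23900904×0.26872819 = 0.345280
  M+8: 0.43836874×0.23194819 + 0.23900904×0.49932362 = 0.221022
  M+10: 0.23900904×0.23194819 = 0.055438
Scale to base peak (0.345280) = 100: 4.25 : 28.76 : 76.54 : 100.00 : 64.01 : 16.06

4.25 : 28.76 : 76.54 : 100.00 : 64.01 : 16.06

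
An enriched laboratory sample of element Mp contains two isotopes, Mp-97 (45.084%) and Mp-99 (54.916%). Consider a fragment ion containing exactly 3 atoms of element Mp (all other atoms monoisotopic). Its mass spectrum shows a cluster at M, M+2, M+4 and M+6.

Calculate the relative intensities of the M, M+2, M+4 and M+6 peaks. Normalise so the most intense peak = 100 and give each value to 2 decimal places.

22.47 : 82.10 : 100.00 : 40.60

Expanding (0.45084 + 0.54916)^3:
P(M) = 0.45084^3 = 0.091636
P(M+2) = 3 × 0.45084^2 × 0.54916^1 = 0.334861
P(M+4) = 3 × 0.45084^1 × 0.54916^2 = 0.407889
P(M+6) = 0.54916^3 = 0.165614
The M+4 peak is largest (0.407889); scaling to 100 gives 22.47 : 82.10 : 100.00 : 40.60.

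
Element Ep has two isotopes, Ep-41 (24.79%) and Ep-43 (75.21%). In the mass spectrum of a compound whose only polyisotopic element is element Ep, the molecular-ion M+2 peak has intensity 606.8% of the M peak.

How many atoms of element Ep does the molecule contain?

2

For n independent Ep atoms, I(M+2)/I(M) = n · (abundance Ep-43) / (abundance Ep-41) = n · 0.7521/0.2479.
n = 6.068 × 0.2479/0.7521 = 2.00 ≈ 2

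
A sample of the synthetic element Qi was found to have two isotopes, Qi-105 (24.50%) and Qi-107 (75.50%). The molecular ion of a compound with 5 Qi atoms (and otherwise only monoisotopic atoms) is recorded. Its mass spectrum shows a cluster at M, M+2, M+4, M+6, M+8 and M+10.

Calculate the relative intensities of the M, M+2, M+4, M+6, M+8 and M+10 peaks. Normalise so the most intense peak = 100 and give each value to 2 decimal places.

0.22 : 3.42 : 21.06 : 64.90 : 100.00 : 61.63

Expanding (0.2450 + 0.7550)^5:
P(M) = 0.2450^5 = 0.000883
P(M+2) = 5 × 0.2450^4 × 0.7550^1 = 0.013601
P(M+4) = 10 × 0.2450^3 × 0.7550^2 = 0.083829
P(M+6) = 10 × 0.2450^2 × 0.7550^3 = 0.258329
P(M+8) = 5 × 0.2450^1 × 0.7550^4 = 0.398037
P(M+10) = 0.7550^5 = 0.245321
The M+8 peak is largest (0.398037); scaling to 100 gives 0.22 : 3.42 : 21.06 : 64.90 : 100.00 : 61.63.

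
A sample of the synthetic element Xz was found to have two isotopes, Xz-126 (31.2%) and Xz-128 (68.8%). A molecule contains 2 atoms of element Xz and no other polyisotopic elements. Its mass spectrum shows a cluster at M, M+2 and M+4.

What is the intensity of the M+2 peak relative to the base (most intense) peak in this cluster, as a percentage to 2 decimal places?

90.70%

(0.312 + 0.688)^2 gives M 0.0973, M+2 0.4293, M+4 0.4733; the largest is M+4.
P(M+4) = C(2,2) × 0.312^0 × 0.688^2 = 1 × 1.0000 × 0.473344 = 0.473344 (base)
P(M+2) = C(2,1) × 0.312^1 × 0.688^1 = 2 × 0.3120 × 0.6880 = 0.429312
Relative intensity = 0.429312 / 0.473344 × 100 = 90.70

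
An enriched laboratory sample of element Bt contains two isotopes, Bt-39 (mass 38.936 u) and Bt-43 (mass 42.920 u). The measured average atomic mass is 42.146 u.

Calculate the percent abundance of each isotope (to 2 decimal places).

Bt-39: 19.43%, Bt-43: 80.57%

Let x be the fractional abundance of Bt-39; then Bt-43 has abundance 1 − x.
38.936·x + 42.920·(1 − x) = 42.146
(38.936 − 42.920)·x = 42.146 − 42.920
x = -0.774 / -3.984 = 0.19428 → 19.43% Bt-39, 80.57% Bt-43.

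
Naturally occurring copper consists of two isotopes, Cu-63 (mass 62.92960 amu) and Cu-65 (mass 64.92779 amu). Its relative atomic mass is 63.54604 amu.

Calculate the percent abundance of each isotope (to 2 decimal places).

Let x be the fractional abundance of Cu-63; then Cu-65 has abundance 1 − x.
62.92960·x + 64.92779·(1 − x) = 63.54604
(62.92960 − 64.92779)·x = 63.54604 − 64.92779
x = -1.38175 / -1.99819 = 0.69150 → 69.15% Cu-63, 30.85% Cu-65.

Cu-63: 69.15%, Cu-65: 30.85%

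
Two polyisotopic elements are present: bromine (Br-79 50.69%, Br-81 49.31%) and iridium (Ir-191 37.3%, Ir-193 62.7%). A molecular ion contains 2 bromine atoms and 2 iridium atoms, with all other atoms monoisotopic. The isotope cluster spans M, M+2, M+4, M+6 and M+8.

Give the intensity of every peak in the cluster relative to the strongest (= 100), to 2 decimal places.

Bromine pattern (n=2): 0.25694761 : 0.49990478 : 0.24314761
Iridium pattern (n=2): 0.139129 : 0.467742 : 0.393129
Convolve the two distributions (both contribute in 2-u steps):
  M: 0.25694761×0.139129 = 0.035749
  M+2: 0.25694761×0.467742 + 0.49990478×0.139129 = 0.189736
  M+4: 0.25694761×0.393129 + 0.49990478×0.467742 + 0.24314761×0.139129 = 0.368669
  M+6: 0.49990478×0.393129 + 0.24314761×0.467742 = 0.310257
  M+8: 0.24314761×0.393129 = 0.095588
Scale to base peak (0.368669) = 100: 9.70 : 51.47 : 100.00 : 84.16 : 25.93

9.70 : 51.47 : 100.00 : 84.16 : 25.93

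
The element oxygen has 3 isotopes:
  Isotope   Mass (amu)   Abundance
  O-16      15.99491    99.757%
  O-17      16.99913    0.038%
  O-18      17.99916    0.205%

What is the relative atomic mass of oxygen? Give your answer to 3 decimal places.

Average mass = Σ (abundance × isotope mass) = 0.99757 × 15.99491 + 0.00038 × 16.99913 + 0.00205 × 17.99916
= 15.956042 + 0.006460 + 0.036898 = 15.999400 amu

15.999 amu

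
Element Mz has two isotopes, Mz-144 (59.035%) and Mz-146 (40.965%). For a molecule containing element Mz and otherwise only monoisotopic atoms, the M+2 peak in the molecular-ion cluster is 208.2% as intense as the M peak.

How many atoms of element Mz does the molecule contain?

With n Mz atoms, P(M+2)/P(M) = C(n,1)·p^(n−1)q / p^n = n·q/p = n · 0.40965/0.59035.
n = 2.082 × 0.59035/0.40965 = 3.00 ≈ 3

3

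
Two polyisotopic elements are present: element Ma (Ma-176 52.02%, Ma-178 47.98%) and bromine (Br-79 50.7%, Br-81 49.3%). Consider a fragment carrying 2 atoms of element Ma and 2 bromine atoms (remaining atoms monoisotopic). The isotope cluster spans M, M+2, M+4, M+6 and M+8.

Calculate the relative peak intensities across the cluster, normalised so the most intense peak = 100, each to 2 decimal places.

18.57 : 70.39 : 100.00 : 63.13 : 14.94

Element Ma pattern (n=2): 0.27060804 : 0.49918392 : 0.23020804
Bromine pattern (n=2): 0.257049 : 0.499902 : 0.243049
Convolve the two distributions (both contribute in 2-u steps):
  M: 0.27060804×0.257049 = 0.069560
  M+2: 0.27060804×0.499902 + 0.49918392×0.257049 = 0.263592
  M+4: 0.27060804×0.243049 + 0.49918392×0.499902 + 0.23020804×0.257049 = 0.374489
  M+6: 0.49918392×0.243049 + 0.23020804×0.499902 = 0.236408
  M+8: 0.23020804×0.243049 = 0.055952
Scale to base peak (0.374489) = 100: 18.57 : 70.39 : 100.00 : 63.13 : 14.94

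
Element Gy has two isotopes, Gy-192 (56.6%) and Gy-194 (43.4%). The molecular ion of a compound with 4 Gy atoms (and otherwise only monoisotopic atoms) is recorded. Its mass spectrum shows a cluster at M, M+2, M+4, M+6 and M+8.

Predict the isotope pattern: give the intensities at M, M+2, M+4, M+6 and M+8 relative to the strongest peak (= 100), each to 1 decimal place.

Expanding (0.566 + 0.434)^4:
P(M) = 0.566^4 = 0.102628
P(M+2) = 4 × 0.566^3 × 0.434^1 = 0.314774
P(M+4) = 6 × 0.566^2 × 0.434^2 = 0.362046
P(M+6) = 4 × 0.566^1 × 0.434^3 = 0.185074
P(M+8) = 0.434^4 = 0.035478
The M+4 peak is largest (0.362046); scaling to 100 gives 28.3 : 86.9 : 100.0 : 51.1 : 9.8.

28.3 : 86.9 : 100.0 : 51.1 : 9.8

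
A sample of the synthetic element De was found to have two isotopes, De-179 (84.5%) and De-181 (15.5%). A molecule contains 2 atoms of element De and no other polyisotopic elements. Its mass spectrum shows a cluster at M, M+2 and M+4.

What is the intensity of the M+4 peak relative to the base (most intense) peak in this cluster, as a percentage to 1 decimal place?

Term probabilities: M 0.7140, M+2 0.2620, M+4 0.0240. Base peak = M.
P(M) = C(2,0) × 0.845^2 × 0.155^0 = 1 × 0.714025 × 1.0000 = 0.714025 (base)
P(M+4) = C(2,2) × 0.845^0 × 0.155^2 = 1 × 1.0000 × 0.024025 = 0.024025
Relative intensity = 0.024025 / 0.714025 × 100 = 3.4

3.4%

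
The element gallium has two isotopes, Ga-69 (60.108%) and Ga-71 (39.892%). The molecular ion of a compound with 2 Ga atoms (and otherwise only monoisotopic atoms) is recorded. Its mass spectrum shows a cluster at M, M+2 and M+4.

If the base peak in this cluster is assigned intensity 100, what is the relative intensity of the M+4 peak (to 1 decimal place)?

(0.60108 + 0.39892)^2 gives M 0.3613, M+2 0.4796, M+4 0.1591; the largest is M+2.
P(M+2) = C(2,1) × 0.60108^1 × 0.39892^1 = 2 × 0.60108 × 0.39892 = 0.479566 (base)
P(M+4) = C(2,2) × 0.60108^0 × 0.39892^2 = 1 × 1.0000 × 0.15913717 = 0.159137
Relative intensity = 0.159137 / 0.479566 × 100 = 33.2

33.2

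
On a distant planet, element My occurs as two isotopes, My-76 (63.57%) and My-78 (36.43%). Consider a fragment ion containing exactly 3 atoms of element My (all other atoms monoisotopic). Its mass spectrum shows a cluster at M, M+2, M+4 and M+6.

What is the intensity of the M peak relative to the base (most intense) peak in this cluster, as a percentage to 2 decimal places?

58.17%

Term probabilities: M 0.2569, M+2 0.4417, M+4 0.2531, M+6 0.0483. Base peak = M+2.
P(M+2) = C(3,1) × 0.6357^2 × 0.3643^1 = 3 × 0.40411449 × 0.3643 = 0.441657 (base)
P(M) = C(3,0) × 0.6357^3 × 0.3643^0 = 1 × 0.25689558 × 1.0000 = 0.256896
Relative intensity = 0.256896 / 0.441657 × 100 = 58.17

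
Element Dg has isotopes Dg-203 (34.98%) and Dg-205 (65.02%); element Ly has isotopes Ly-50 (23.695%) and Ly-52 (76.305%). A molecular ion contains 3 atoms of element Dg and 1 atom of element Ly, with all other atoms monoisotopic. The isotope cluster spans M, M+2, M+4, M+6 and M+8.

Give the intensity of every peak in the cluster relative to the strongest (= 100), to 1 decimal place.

Element Dg pattern (n=3): 0.04280154 : 0.23867549 : 0.44364439 : 0.27487858
Element Ly pattern (n=1): 0.23695 : 0.76305
Convolve the two distributions (both contribute in 2-u steps):
  M: 0.04280154×0.23695 = 0.010142
  M+2: 0.04280154×0.76305 + 0.23867549×0.23695 = 0.089214
  M+4: 0.23867549×0.76305 + 0.44364439×0.23695 = 0.287243
  M+6: 0.44364439×0.76305 + 0.27487858×0.23695 = 0.403655
  M+8: 0.27487858×0.76305 = 0.209746
Scale to base peak (0.403655) = 100: 2.5 : 22.1 : 71.2 : 100.0 : 52.0

2.5 : 22.1 : 71.2 : 100.0 : 52.0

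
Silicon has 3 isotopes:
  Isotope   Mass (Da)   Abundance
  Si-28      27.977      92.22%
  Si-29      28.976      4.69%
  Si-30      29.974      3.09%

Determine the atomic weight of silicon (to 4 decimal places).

28.0856 Da

The abundance-weighted mean is 0.9222 × 27.977 + 0.0469 × 28.976 + 0.0309 × 29.974
= 25.80039 + 1.35897 + 0.92620 = 28.08556 Da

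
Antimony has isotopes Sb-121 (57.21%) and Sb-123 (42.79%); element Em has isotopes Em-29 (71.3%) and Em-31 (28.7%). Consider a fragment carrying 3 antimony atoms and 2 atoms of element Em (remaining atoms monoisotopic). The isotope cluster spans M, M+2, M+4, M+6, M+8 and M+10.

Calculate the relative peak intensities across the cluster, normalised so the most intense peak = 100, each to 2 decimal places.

Antimony pattern (n=3): 0.18724742 : 0.42015297 : 0.3142518 : 0.07834781
Element Em pattern (n=2): 0.508369 : 0.409262 : 0.082369
Convolve the two distributions (both contribute in 2-u steps):
  M: 0.18724742×0.508369 = 0.095191
  M+2: 0.18724742×0.409262 + 0.42015297×0.508369 = 0.290226
  M+4: 0.18724742×0.082369 + 0.42015297×0.409262 + 0.3142518×0.508369 = 0.347132
  M+6: 0.42015297×0.082369 + 0.3142518×0.409262 + 0.07834781×0.508369 = 0.203048
  M+8: 0.3142518×0.082369 + 0.07834781×0.409262 = 0.057949
  M+10: 0.07834781×0.082369 = 0.006453
Scale to base peak (0.347132) = 100: 27.42 : 83.61 : 100.00 : 58.49 : 16.69 : 1.86

27.42 : 83.61 : 100.00 : 58.49 : 16.69 : 1.86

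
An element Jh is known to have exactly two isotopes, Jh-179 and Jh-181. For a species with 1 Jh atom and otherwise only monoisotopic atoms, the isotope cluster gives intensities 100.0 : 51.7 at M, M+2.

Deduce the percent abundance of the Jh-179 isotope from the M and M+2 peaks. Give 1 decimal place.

Write p for the Jh-179 fraction. I(M+2)/I(M) = [C(1,1)·p^0·(1−p)] / p^1 = 1·(1−p)/p = 51.7/100.0 = 0.5170
(1−p)/p = 0.5170/1 = 0.5170  ⇒  p = 1/(1 + 0.5170) = 0.6592
Jh-179: 65.9%, Jh-181: 34.1%.

65.9%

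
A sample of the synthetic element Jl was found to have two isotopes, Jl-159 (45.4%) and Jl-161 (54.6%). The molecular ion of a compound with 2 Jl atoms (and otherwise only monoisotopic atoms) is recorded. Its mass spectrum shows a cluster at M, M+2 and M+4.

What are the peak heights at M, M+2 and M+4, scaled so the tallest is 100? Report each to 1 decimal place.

41.6 : 100.0 : 60.1

Each Jl atom is independently Jl-159 (p = 0.454) or Jl-161 (q = 0.546); the cluster is the binomial expansion (p + q)^2.
P(M) = 0.454^2 = 0.206116
P(M+2) = 2 × 0.454^1 × 0.546^1 = 0.495768
P(M+4) = 0.546^2 = 0.298116
The M+2 peak is largest (0.495768); scaling to 100 gives 41.6 : 100.0 : 60.1.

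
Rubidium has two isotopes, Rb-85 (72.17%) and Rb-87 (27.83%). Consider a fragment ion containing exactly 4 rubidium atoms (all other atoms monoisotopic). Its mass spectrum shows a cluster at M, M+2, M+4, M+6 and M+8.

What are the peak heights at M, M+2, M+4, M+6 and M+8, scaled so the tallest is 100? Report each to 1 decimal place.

Expanding (0.7217 + 0.2783)^4:
P(M) = 0.7217^4 = 0.271286
P(M+2) = 4 × 0.7217^3 × 0.2783^1 = 0.418450
P(M+4) = 6 × 0.7217^2 × 0.2783^2 = 0.242042
P(M+6) = 4 × 0.7217^1 × 0.2783^3 = 0.062224
P(M+8) = 0.2783^4 = 0.005999
The M+2 peak is largest (0.418450); scaling to 100 gives 64.8 : 100.0 : 57.8 : 14.9 : 1.4.

64.8 : 100.0 : 57.8 : 14.9 : 1.4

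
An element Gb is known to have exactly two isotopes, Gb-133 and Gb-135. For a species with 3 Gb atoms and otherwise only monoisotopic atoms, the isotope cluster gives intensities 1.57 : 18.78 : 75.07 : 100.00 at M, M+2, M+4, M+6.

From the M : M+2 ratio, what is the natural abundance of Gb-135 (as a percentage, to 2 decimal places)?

Let p = fractional abundance of Gb-133. I(M+2)/I(M) = [C(3,1)·p^2·(1−p)] / p^3 = 3·(1−p)/p = 18.78/1.57 = 11.9618
(1−p)/p = 11.9618/3 = 3.9873  ⇒  p = 1/(1 + 3.9873) = 0.2005
Gb-133: 20.05%, Gb-135: 79.95%.

79.95%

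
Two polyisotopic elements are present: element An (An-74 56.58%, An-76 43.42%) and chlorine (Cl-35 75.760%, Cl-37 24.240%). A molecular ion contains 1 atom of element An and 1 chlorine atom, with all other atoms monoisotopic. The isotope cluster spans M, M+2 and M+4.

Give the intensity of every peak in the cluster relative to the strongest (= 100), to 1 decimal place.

Element An pattern (n=1): 0.5658 : 0.4342
Chlorine pattern (n=1): 0.7576 : 0.2424
Convolve the two distributions (both contribute in 2-u steps):
  M: 0.5658×0.7576 = 0.428650
  M+2: 0.5658×0.2424 + 0.4342×0.7576 = 0.466100
  M+4: 0.4342×0.2424 = 0.105250
Scale to base peak (0.466100) = 100: 92.0 : 100.0 : 22.6

92.0 : 100.0 : 22.6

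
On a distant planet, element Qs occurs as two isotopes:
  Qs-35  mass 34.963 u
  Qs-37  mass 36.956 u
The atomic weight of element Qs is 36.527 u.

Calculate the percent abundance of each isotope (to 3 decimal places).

With x = fraction of Qs-35 (so Qs-37 is 1 − x):
34.963·x + 36.956·(1 − x) = 36.527
(34.963 − 36.956)·x = 36.527 − 36.956
x = -0.429 / -1.993 = 0.21525 → 21.525% Qs-35, 78.475% Qs-37.

Qs-35: 21.525%, Qs-37: 78.475%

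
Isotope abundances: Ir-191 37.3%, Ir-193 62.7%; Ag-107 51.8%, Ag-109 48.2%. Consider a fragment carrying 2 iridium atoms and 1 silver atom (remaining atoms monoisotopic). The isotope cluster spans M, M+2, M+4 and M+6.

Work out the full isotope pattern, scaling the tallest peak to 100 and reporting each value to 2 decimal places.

16.80 : 72.09 : 100.00 : 44.16

Iridium pattern (n=2): 0.139129 : 0.467742 : 0.393129
Silver pattern (n=1): 0.5180 : 0.4820
Convolve the two distributions (both contribute in 2-u steps):
  M: 0.139129×0.5180 = 0.072069
  M+2: 0.139129×0.4820 + 0.467742×0.5180 = 0.309351
  M+4: 0.467742×0.4820 + 0.393129×0.5180 = 0.429092
  M+6: 0.393129×0.4820 = 0.189488
Scale to base peak (0.429092) = 100: 16.80 : 72.09 : 100.00 : 44.16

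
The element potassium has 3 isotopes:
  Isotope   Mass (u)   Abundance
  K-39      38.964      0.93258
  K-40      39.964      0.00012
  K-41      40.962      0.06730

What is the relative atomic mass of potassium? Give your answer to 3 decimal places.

Average mass = Σ (abundance × isotope mass) = 0.93258 × 38.964 + 0.00012 × 39.964 + 0.06730 × 40.962
= 36.3370 + 0.0048 + 2.7567 = 39.0985 u

39.099 u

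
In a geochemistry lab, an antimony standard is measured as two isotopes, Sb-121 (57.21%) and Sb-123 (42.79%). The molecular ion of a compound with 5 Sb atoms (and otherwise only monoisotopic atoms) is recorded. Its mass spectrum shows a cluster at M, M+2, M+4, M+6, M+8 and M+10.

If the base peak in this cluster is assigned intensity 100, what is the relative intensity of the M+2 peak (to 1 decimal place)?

Binomial terms of (0.5721 + 0.4279)^5: M 0.0613, M+2 0.2292, M+4 0.3428, M+6 0.2564, M+8 0.0959, M+10 0.0143 → M+4 is the base peak.
P(M+4) = C(5,2) × 0.5721^3 × 0.4279^2 = 10 × 0.18724742 × 0.18309841 = 0.342847 (base)
P(M+2) = C(5,1) × 0.5721^4 × 0.4279^1 = 5 × 0.10712425 × 0.4279 = 0.229192
Relative intensity = 0.229192 / 0.342847 × 100 = 66.8

66.8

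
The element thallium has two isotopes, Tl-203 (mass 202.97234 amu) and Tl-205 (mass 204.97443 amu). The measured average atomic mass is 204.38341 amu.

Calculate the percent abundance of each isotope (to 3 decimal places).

With x = fraction of Tl-203 (so Tl-205 is 1 − x):
202.97234·x + 204.97443·(1 − x) = 204.38341
(202.97234 − 204.97443)·x = 204.38341 − 204.97443
x = -0.59102 / -2.00209 = 0.29520 → 29.520% Tl-203, 70.480% Tl-205.

Tl-203: 29.520%, Tl-205: 70.480%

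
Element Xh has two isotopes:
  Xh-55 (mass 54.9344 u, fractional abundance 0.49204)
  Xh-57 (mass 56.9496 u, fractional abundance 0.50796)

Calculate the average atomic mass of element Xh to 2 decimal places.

55.96 u

Weight each isotope mass by its fractional abundance: 0.49204 × 54.9344 + 0.50796 × 56.9496
= 27.02992 + 28.92812 = 55.95804 u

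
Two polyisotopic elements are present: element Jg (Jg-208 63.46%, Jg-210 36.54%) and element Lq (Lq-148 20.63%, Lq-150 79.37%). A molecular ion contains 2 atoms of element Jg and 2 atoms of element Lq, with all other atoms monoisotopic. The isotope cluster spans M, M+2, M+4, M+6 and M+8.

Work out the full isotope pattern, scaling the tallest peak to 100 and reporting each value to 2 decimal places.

4.17 : 36.87 : 100.00 : 81.67 : 20.45

Element Jg pattern (n=2): 0.40271716 : 0.46376568 : 0.13351716
Element Lq pattern (n=2): 0.04255969 : 0.32748062 : 0.62995969
Convolve the two distributions (both contribute in 2-u steps):
  M: 0.40271716×0.04255969 = 0.017140
  M+2: 0.40271716×0.32748062 + 0.46376568×0.04255969 = 0.151620
  M+4: 0.40271716×0.62995969 + 0.46376568×0.32748062 + 0.13351716×0.04255969 = 0.411252
  M+6: 0.46376568×0.62995969 + 0.13351716×0.32748062 = 0.335878
  M+8: 0.13351716×0.62995969 = 0.084110
Scale to base peak (0.411252) = 100: 4.17 : 36.87 : 100.00 : 81.67 : 20.45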